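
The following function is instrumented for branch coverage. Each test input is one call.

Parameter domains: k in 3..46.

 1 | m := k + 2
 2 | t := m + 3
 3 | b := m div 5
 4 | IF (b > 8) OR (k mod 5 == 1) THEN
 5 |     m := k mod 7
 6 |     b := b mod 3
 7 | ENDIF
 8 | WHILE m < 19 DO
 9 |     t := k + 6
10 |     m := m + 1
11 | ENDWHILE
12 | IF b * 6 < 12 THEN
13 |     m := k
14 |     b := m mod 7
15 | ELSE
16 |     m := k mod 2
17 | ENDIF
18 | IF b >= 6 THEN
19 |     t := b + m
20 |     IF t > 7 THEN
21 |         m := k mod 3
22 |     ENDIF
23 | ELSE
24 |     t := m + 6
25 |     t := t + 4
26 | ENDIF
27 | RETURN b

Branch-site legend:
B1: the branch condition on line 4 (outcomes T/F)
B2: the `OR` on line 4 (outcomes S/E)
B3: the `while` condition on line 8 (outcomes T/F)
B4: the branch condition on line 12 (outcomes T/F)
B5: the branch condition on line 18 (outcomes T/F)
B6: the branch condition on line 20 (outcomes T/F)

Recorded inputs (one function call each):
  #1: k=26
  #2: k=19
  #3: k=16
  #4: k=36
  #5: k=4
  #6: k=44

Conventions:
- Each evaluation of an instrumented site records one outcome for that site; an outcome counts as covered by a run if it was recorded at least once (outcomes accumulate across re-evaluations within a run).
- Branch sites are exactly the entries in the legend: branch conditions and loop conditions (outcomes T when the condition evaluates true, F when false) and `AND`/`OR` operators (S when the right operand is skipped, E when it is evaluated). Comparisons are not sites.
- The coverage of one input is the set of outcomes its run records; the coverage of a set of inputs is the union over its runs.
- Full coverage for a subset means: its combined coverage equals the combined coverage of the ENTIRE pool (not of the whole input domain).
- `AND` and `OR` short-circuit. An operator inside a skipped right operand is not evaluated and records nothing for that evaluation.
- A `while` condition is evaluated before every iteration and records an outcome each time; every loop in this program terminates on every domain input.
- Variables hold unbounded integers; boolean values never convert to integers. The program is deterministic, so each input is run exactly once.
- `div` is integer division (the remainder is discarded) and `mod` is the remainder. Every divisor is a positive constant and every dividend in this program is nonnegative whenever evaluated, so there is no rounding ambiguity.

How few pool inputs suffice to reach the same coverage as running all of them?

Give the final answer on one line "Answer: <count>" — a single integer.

test 1 (k=26) fires B2->E, B1->T, B3->T, B3->T, B3->T, B3->T, B3->T, B3->T, B3->T, B3->T, B3->T, B3->T, B3->T, B3->T, ...; hits B1=T, B2=E, B3=T, B3=F, B4=F, B5=F
test 2 (k=19) fires B2->E, B1->F, B3->F, B4->F, B5->F; hits B1=F, B2=E, B3=F, B4=F, B5=F
test 3 (k=16) fires B2->E, B1->T, B3->T, B3->T, B3->T, B3->T, B3->T, B3->T, B3->T, B3->T, B3->T, B3->T, B3->T, B3->T, ...; hits B1=T, B2=E, B3=T, B3=F, B4=T, B5=F
test 4 (k=36) fires B2->E, B1->T, B3->T, B3->T, B3->T, B3->T, B3->T, B3->T, B3->T, B3->T, B3->T, B3->T, B3->T, B3->T, ...; hits B1=T, B2=E, B3=T, B3=F, B4=T, B5=F
test 5 (k=4) fires B2->E, B1->F, B3->T, B3->T, B3->T, B3->T, B3->T, B3->T, B3->T, B3->T, B3->T, B3->T, B3->T, B3->T, ...; hits B1=F, B2=E, B3=T, B3=F, B4=T, B5=F
test 6 (k=44) fires B2->S, B1->T, B3->T, B3->T, B3->T, B3->T, B3->T, B3->T, B3->T, B3->T, B3->T, B3->T, B3->T, B3->T, ...; hits B1=T, B2=S, B3=T, B3=F, B4=T, B5=F
the full pool covers 9 outcomes: B1=T, B1=F, B2=S, B2=E, B3=T, B3=F, B4=T, B4=F, B5=F
every size-1 subset falls short of the 9 outcomes (best: 6/9)
inputs {2, 6} (size 2) cover everything; no size-2 subset with a lexicographically smaller index list covers all 9

Answer: 2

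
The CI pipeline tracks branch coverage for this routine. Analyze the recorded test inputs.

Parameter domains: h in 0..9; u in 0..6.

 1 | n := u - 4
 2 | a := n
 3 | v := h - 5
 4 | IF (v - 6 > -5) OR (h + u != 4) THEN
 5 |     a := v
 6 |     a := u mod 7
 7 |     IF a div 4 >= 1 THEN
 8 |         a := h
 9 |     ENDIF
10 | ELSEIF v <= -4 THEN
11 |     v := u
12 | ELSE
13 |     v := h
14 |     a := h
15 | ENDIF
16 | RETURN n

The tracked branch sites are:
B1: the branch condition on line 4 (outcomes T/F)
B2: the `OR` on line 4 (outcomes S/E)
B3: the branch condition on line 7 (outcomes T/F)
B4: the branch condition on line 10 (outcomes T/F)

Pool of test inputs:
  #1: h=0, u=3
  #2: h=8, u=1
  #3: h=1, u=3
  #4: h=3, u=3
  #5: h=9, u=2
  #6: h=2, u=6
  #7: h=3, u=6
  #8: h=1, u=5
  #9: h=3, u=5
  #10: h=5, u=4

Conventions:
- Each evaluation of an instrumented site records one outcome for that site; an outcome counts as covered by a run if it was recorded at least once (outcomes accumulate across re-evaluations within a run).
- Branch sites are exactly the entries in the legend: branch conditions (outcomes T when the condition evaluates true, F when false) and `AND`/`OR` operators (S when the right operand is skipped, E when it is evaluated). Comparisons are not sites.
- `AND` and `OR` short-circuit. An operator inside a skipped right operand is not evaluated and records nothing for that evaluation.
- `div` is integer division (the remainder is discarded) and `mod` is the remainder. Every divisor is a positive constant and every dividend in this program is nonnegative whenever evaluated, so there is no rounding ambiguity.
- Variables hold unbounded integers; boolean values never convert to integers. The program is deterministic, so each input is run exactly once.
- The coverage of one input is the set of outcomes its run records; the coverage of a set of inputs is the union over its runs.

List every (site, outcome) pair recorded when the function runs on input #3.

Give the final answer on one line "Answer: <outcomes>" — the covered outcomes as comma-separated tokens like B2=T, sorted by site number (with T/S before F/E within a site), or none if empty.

Tracing the run of input #3 (h=1, u=3):
  B2->E, B1->F, B4->T
as a set, this run covers: B1=F, B2=E, B4=T

Answer: B1=F, B2=E, B4=T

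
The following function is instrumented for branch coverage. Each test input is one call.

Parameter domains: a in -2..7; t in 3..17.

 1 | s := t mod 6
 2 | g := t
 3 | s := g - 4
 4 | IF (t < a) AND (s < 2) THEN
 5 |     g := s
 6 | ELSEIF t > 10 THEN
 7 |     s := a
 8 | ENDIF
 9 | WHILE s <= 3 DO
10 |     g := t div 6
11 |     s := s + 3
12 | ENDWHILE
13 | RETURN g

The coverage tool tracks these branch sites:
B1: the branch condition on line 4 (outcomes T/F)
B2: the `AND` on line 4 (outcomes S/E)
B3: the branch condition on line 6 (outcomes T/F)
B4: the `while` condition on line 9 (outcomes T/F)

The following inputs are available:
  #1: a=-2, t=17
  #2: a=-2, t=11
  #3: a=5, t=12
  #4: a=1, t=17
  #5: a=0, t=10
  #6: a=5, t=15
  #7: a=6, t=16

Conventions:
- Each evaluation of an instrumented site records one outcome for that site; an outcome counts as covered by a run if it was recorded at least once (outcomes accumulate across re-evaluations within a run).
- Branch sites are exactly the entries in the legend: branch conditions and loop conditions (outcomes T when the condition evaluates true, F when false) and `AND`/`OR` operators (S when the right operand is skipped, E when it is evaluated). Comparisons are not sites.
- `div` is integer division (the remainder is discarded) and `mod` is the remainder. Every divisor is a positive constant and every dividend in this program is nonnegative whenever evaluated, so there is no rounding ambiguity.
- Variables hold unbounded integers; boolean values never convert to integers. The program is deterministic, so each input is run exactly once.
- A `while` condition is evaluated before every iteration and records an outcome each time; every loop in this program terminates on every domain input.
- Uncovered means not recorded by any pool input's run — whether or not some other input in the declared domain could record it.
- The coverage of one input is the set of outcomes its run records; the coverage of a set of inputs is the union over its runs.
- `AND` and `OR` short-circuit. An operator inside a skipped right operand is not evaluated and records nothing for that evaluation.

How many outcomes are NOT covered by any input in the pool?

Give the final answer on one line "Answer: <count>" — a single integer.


input #1 (a=-2, t=17): events B2->S, B1->F, B3->T, B4->T, B4->T, B4->F; covers B1=F, B2=S, B3=T, B4=T, B4=F
input #2 (a=-2, t=11): events B2->S, B1->F, B3->T, B4->T, B4->T, B4->F; covers B1=F, B2=S, B3=T, B4=T, B4=F
input #3 (a=5, t=12): events B2->S, B1->F, B3->T, B4->F; covers B1=F, B2=S, B3=T, B4=F
input #4 (a=1, t=17): events B2->S, B1->F, B3->T, B4->T, B4->F; covers B1=F, B2=S, B3=T, B4=T, B4=F
input #5 (a=0, t=10): events B2->S, B1->F, B3->F, B4->F; covers B1=F, B2=S, B3=F, B4=F
input #6 (a=5, t=15): events B2->S, B1->F, B3->T, B4->F; covers B1=F, B2=S, B3=T, B4=F
input #7 (a=6, t=16): events B2->S, B1->F, B3->T, B4->F; covers B1=F, B2=S, B3=T, B4=F
union over the pool: B1=F, B2=S, B3=T, B3=F, B4=T, B4=F
uncovered (2 of 8): B1=T, B2=E
Answer: 2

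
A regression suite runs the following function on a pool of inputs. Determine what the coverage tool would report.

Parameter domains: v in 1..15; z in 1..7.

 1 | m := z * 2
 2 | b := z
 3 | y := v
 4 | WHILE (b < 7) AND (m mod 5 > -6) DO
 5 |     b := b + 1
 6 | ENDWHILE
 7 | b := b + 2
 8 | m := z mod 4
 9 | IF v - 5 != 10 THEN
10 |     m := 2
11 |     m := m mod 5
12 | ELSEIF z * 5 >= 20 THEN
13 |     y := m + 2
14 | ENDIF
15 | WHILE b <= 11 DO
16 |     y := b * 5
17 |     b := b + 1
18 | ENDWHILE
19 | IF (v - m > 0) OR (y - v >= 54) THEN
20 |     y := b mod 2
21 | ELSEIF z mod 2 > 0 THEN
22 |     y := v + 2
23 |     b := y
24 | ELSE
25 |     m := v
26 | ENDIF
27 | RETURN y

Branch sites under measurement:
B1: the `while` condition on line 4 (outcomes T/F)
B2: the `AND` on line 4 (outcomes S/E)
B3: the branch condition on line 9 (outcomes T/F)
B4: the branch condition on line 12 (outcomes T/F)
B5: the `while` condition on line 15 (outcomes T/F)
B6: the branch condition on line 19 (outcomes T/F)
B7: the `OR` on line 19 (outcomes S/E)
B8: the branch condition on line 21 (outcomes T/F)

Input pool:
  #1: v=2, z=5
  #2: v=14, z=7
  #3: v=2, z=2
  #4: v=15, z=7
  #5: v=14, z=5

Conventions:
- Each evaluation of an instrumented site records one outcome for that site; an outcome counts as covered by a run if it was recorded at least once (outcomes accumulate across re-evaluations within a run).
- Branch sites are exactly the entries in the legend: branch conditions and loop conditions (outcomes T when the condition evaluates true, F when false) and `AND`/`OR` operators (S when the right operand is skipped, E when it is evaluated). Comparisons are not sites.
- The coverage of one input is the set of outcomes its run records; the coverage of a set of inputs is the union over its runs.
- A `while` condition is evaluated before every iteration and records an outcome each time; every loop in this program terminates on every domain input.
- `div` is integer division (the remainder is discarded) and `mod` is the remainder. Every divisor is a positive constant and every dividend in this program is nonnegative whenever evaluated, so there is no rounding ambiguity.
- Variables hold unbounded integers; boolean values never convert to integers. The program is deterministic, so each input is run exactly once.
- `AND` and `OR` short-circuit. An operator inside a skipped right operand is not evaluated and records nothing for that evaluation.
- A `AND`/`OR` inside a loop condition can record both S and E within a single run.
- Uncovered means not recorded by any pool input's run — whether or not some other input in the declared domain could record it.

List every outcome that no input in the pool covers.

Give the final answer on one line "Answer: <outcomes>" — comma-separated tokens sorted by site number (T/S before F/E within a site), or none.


input #1 (v=2, z=5): covers B1=T, B1=F, B2=S, B2=E, B3=T, B5=T, B5=F, B6=F, B7=E, B8=T
input #2 (v=14, z=7): covers B1=F, B2=S, B3=T, B5=T, B5=F, B6=T, B7=S
input #3 (v=2, z=2): covers B1=T, B1=F, B2=S, B2=E, B3=T, B5=T, B5=F, B6=F, B7=E, B8=F
input #4 (v=15, z=7): covers B1=F, B2=S, B3=F, B4=T, B5=T, B5=F, B6=T, B7=S
input #5 (v=14, z=5): covers B1=T, B1=F, B2=S, B2=E, B3=T, B5=T, B5=F, B6=T, B7=S
union over the pool: B1=T, B1=F, B2=S, B2=E, B3=T, B3=F, B4=T, B5=T, B5=F, B6=T, B6=F, B7=S, B7=E, B8=T, B8=F
uncovered (1 of 16): B4=F
Answer: B4=F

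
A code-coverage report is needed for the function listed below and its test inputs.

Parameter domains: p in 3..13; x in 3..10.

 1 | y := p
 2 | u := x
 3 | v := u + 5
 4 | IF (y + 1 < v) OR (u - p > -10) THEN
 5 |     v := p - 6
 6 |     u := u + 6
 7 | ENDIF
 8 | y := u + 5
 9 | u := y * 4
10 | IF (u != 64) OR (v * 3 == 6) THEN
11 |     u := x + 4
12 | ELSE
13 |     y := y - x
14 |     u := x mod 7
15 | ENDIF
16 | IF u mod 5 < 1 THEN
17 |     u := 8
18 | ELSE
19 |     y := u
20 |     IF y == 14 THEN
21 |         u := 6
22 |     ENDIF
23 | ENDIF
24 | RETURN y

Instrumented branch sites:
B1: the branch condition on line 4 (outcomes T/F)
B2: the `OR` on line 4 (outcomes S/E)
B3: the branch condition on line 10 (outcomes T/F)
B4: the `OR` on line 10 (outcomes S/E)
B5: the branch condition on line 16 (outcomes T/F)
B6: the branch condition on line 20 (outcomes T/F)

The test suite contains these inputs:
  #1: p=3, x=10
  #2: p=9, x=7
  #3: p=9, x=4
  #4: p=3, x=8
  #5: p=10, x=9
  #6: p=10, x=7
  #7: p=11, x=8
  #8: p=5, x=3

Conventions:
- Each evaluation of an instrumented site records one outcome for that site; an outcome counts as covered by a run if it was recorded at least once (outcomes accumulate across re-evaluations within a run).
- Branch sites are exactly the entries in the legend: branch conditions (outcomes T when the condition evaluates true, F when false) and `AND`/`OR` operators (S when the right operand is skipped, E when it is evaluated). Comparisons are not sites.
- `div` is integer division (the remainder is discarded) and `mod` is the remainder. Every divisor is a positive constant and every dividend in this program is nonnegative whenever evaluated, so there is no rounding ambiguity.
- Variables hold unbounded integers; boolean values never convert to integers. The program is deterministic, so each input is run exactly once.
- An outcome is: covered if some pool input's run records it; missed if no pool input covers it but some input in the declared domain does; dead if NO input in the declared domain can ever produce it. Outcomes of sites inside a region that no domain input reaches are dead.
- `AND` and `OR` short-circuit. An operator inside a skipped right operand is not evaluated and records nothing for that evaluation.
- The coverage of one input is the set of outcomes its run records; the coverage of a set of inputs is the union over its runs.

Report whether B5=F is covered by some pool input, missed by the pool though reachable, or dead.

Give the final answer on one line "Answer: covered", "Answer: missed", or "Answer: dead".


B5=F is recorded by pool input(s) 1, 2, 3, 4, 5, 6, 7, 8 -> covered
Answer: covered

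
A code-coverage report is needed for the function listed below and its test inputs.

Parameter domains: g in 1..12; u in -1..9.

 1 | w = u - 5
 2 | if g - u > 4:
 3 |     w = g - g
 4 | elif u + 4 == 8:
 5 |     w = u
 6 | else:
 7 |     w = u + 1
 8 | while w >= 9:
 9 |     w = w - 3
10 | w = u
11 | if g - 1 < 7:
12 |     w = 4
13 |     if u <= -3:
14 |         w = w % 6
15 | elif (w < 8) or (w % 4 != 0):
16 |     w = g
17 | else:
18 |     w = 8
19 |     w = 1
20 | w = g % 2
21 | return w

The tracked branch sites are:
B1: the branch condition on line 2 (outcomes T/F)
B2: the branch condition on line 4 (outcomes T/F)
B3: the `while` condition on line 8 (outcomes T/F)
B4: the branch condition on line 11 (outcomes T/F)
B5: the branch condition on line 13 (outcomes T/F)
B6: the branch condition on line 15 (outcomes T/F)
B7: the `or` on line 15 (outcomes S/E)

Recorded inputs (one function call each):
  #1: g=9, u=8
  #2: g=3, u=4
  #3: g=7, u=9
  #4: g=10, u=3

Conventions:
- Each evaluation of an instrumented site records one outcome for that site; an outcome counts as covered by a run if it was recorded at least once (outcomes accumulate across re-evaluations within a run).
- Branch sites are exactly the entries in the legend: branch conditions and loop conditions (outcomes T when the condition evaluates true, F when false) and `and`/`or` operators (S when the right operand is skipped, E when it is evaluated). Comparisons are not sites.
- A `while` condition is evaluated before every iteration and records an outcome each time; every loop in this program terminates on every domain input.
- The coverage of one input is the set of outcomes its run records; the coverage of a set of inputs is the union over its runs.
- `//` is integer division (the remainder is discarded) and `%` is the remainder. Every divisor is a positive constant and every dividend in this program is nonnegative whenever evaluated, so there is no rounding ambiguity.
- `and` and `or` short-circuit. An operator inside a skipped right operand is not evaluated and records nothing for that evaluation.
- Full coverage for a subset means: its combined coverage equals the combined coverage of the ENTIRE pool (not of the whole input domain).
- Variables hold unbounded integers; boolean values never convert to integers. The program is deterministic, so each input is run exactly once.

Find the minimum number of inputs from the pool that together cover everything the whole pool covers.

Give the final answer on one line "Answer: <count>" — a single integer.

#1 (g=9, u=8) -> B1->F, B2->F, B3->T, B3->F, B4->F, B7->E, B6->F; covered: B1=F, B2=F, B3=T, B3=F, B4=F, B6=F, B7=E
#2 (g=3, u=4) -> B1->F, B2->T, B3->F, B4->T, B5->F; covered: B1=F, B2=T, B3=F, B4=T, B5=F
#3 (g=7, u=9) -> B1->F, B2->F, B3->T, B3->F, B4->T, B5->F; covered: B1=F, B2=F, B3=T, B3=F, B4=T, B5=F
#4 (g=10, u=3) -> B1->T, B3->F, B4->F, B7->S, B6->T; covered: B1=T, B3=F, B4=F, B6=T, B7=S
together the pool reaches 13 outcomes: B1=T, B1=F, B2=T, B2=F, B3=T, B3=F, B4=T, B4=F, B5=F, B6=T, B6=F, B7=S, B7=E
no size-1 subset reaches all 13 outcomes (best union: 7/13)
no size-2 subset reaches all 13 outcomes (best union: 10/13)
inputs {1, 2, 4} (size 3) cover everything; no size-3 subset with a lexicographically smaller index list covers all 13

Answer: 3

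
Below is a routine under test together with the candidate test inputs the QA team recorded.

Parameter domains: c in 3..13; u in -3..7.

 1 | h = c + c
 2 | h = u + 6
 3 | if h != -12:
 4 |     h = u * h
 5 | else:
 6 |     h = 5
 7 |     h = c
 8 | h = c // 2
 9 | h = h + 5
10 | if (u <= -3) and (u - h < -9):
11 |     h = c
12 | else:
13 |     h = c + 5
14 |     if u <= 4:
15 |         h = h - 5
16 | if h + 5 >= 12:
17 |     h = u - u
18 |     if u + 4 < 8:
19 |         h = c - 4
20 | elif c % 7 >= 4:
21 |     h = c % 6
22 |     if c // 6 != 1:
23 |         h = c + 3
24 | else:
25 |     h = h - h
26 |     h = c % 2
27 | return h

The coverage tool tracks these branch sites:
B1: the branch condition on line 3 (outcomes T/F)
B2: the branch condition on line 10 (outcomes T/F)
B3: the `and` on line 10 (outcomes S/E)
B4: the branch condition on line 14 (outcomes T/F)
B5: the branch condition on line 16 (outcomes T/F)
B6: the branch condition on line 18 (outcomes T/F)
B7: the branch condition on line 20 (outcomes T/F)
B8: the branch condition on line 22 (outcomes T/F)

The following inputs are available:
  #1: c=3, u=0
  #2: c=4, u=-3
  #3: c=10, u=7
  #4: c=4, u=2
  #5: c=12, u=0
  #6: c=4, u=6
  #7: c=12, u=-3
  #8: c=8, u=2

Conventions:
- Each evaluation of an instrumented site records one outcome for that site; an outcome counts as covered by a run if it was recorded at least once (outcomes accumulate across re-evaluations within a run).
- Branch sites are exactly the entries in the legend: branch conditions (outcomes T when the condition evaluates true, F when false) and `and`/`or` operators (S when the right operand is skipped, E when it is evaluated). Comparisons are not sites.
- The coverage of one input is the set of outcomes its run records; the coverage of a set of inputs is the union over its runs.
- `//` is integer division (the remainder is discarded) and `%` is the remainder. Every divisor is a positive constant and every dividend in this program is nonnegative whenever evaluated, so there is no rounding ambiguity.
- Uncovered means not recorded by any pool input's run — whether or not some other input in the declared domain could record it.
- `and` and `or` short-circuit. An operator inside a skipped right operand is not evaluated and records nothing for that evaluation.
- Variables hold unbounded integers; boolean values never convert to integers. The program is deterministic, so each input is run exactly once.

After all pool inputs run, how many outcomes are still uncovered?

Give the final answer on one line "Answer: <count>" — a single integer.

input #1, c=3, u=0: outcomes B1=T, B2=F, B3=S, B4=T, B5=F, B7=F
input #2, c=4, u=-3: outcomes B1=T, B2=T, B3=E, B5=F, B7=T, B8=T
input #3, c=10, u=7: outcomes B1=T, B2=F, B3=S, B4=F, B5=T, B6=F
input #4, c=4, u=2: outcomes B1=T, B2=F, B3=S, B4=T, B5=F, B7=T, B8=T
input #5, c=12, u=0: outcomes B1=T, B2=F, B3=S, B4=T, B5=T, B6=T
input #6, c=4, u=6: outcomes B1=T, B2=F, B3=S, B4=F, B5=T, B6=F
input #7, c=12, u=-3: outcomes B1=T, B2=T, B3=E, B5=T, B6=T
input #8, c=8, u=2: outcomes B1=T, B2=F, B3=S, B4=T, B5=T, B6=T
union over the pool: B1=T, B2=T, B2=F, B3=S, B3=E, B4=T, B4=F, B5=T, B5=F, B6=T, B6=F, B7=T, B7=F, B8=T
uncovered (2 of 16): B1=F, B8=F

Answer: 2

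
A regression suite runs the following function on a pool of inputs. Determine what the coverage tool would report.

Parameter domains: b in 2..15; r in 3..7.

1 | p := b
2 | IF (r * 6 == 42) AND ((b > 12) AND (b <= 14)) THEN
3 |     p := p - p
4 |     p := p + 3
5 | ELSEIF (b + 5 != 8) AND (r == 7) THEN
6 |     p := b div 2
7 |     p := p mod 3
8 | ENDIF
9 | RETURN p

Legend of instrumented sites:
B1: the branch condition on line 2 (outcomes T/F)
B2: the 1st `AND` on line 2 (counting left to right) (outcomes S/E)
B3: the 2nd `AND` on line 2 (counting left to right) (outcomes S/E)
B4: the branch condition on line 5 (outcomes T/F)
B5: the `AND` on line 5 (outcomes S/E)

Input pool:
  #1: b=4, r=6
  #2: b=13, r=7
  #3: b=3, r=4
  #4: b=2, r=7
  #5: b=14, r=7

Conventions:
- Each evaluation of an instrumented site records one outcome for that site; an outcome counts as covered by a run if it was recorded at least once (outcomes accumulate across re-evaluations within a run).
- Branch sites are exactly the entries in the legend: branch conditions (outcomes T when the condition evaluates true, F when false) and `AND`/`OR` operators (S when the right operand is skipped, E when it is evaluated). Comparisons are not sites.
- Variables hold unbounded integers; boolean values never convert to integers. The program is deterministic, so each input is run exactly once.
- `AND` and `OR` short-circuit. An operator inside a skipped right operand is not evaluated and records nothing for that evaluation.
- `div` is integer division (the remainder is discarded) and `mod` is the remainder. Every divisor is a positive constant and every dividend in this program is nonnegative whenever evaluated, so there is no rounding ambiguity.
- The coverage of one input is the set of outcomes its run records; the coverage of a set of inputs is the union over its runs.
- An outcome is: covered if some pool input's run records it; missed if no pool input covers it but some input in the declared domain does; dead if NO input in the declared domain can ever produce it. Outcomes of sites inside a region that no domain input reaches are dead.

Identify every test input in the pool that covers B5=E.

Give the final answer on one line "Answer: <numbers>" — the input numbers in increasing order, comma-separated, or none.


input #1 (b=4, r=6): hits B5=E
input #2 (b=13, r=7): never hits B5=E
input #3 (b=3, r=4): never hits B5=E
input #4 (b=2, r=7): hits B5=E
input #5 (b=14, r=7): never hits B5=E
Answer: 1, 4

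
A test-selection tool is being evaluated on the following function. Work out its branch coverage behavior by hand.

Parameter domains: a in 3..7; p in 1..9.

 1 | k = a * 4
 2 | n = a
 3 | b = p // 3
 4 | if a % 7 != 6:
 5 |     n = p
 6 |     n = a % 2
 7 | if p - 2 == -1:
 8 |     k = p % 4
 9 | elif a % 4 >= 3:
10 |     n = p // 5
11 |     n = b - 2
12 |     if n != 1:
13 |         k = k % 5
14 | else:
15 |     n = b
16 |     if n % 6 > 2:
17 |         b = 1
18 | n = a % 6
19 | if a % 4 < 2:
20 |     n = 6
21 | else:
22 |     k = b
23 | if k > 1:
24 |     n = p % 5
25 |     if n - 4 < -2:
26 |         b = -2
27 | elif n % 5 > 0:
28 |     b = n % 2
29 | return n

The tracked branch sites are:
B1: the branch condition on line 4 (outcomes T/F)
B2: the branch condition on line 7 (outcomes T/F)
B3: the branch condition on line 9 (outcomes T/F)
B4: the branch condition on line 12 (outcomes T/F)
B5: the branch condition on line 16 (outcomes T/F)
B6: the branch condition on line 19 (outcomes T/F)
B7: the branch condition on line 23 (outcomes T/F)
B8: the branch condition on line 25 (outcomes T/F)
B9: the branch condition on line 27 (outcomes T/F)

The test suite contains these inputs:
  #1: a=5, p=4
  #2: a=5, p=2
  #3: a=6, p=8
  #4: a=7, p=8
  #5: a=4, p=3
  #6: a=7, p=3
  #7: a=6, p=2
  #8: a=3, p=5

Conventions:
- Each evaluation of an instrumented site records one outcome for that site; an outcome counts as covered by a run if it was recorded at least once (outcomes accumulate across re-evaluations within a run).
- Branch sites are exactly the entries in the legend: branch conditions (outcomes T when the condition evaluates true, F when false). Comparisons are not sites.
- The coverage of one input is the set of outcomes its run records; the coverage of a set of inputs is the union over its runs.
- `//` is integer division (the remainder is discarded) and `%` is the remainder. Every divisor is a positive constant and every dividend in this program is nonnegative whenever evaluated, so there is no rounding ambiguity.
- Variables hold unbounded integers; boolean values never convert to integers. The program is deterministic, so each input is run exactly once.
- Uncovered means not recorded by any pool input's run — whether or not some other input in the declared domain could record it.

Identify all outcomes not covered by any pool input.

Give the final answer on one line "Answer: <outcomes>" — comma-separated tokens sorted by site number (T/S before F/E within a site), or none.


#1 (a=5, p=4) -> covered: B1=T, B2=F, B3=F, B5=F, B6=T, B7=T, B8=F
#2 (a=5, p=2) -> covered: B1=T, B2=F, B3=F, B5=F, B6=T, B7=T, B8=F
#3 (a=6, p=8) -> covered: B1=F, B2=F, B3=F, B5=F, B6=F, B7=T, B8=F
#4 (a=7, p=8) -> covered: B1=T, B2=F, B3=T, B4=T, B6=F, B7=T, B8=F
#5 (a=4, p=3) -> covered: B1=T, B2=F, B3=F, B5=F, B6=T, B7=T, B8=F
#6 (a=7, p=3) -> covered: B1=T, B2=F, B3=T, B4=T, B6=F, B7=F, B9=T
#7 (a=6, p=2) -> covered: B1=F, B2=F, B3=F, B5=F, B6=F, B7=F, B9=F
#8 (a=3, p=5) -> covered: B1=T, B2=F, B3=T, B4=T, B6=F, B7=F, B9=T
union over the pool: B1=T, B1=F, B2=F, B3=T, B3=F, B4=T, B5=F, B6=T, B6=F, B7=T, B7=F, B8=F, B9=T, B9=F
uncovered (4 of 18): B2=T, B4=F, B5=T, B8=T
Answer: B2=T, B4=F, B5=T, B8=T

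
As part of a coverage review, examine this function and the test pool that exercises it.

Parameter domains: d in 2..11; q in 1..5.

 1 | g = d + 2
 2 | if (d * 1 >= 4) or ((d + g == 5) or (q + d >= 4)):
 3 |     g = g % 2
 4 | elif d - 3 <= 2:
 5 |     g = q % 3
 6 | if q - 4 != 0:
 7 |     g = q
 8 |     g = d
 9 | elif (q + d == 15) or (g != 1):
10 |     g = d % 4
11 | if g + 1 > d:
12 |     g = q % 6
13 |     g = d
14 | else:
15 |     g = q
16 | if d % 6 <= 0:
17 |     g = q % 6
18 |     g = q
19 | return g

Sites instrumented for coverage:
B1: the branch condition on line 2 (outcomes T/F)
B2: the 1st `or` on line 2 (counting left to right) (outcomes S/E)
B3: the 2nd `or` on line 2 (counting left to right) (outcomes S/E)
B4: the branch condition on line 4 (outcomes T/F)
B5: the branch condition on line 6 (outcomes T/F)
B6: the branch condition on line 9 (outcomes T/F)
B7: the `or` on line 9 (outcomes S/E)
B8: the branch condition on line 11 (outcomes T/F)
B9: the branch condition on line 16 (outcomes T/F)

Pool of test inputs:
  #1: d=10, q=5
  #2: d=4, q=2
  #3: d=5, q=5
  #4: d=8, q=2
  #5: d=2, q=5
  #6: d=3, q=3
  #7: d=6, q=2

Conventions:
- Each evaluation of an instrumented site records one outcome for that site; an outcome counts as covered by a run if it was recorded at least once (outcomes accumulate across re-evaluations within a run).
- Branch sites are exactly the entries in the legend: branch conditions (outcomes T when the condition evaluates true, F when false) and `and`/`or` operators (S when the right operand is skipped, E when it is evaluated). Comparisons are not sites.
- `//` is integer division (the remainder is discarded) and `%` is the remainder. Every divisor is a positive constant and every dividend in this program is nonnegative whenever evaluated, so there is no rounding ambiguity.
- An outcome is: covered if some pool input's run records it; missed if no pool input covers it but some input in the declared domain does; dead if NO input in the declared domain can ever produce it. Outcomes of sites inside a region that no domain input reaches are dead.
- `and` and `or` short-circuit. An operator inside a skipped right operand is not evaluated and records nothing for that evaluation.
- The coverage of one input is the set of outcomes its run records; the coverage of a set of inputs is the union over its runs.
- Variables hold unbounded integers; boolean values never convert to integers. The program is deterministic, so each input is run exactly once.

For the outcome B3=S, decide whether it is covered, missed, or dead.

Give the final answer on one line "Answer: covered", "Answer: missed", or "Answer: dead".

no pool input records B3=S
checking all 50 inputs in the declared domain: B3=S is never recorded -> dead

Answer: dead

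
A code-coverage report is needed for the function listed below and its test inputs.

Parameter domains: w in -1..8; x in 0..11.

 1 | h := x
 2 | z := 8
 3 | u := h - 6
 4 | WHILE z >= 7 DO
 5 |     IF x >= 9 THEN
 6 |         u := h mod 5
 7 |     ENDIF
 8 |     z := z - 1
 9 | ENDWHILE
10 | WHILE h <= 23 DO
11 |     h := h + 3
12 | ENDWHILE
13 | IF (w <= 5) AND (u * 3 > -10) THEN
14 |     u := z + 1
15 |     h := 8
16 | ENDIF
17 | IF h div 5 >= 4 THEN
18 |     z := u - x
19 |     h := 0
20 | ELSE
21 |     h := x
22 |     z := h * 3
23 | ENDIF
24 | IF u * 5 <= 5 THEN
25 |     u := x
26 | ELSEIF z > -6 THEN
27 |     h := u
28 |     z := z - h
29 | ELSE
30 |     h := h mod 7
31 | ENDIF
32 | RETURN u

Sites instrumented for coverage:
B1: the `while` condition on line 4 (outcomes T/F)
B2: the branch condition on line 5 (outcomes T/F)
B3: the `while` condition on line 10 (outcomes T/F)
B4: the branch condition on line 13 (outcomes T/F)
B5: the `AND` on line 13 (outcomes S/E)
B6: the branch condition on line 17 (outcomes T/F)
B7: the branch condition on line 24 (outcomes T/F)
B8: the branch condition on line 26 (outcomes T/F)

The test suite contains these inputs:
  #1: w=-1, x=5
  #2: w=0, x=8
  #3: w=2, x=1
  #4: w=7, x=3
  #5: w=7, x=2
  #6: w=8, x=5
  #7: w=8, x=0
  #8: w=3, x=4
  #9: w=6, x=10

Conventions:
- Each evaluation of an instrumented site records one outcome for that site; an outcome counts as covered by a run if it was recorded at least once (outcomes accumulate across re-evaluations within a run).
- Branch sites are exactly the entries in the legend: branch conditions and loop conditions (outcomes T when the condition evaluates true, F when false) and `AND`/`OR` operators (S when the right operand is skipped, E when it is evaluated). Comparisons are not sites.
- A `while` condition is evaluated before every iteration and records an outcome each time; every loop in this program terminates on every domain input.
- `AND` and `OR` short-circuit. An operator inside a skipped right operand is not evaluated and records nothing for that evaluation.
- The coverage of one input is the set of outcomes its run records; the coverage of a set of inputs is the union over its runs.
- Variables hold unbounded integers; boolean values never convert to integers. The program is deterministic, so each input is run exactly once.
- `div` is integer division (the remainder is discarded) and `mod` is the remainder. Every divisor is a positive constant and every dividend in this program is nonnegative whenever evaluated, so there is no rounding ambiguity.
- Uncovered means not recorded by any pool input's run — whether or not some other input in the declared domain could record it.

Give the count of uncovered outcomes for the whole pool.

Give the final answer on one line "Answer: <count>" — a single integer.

#1 (w=-1, x=5) -> covered: B1=T, B1=F, B2=F, B3=T, B3=F, B4=T, B5=E, B6=F, B7=F, B8=T
#2 (w=0, x=8) -> covered: B1=T, B1=F, B2=F, B3=T, B3=F, B4=T, B5=E, B6=F, B7=F, B8=T
#3 (w=2, x=1) -> covered: B1=T, B1=F, B2=F, B3=T, B3=F, B4=F, B5=E, B6=T, B7=T
#4 (w=7, x=3) -> covered: B1=T, B1=F, B2=F, B3=T, B3=F, B4=F, B5=S, B6=T, B7=T
#5 (w=7, x=2) -> covered: B1=T, B1=F, B2=F, B3=T, B3=F, B4=F, B5=S, B6=T, B7=T
#6 (w=8, x=5) -> covered: B1=T, B1=F, B2=F, B3=T, B3=F, B4=F, B5=S, B6=T, B7=T
#7 (w=8, x=0) -> covered: B1=T, B1=F, B2=F, B3=T, B3=F, B4=F, B5=S, B6=T, B7=T
#8 (w=3, x=4) -> covered: B1=T, B1=F, B2=F, B3=T, B3=F, B4=T, B5=E, B6=F, B7=F, B8=T
#9 (w=6, x=10) -> covered: B1=T, B1=F, B2=T, B3=T, B3=F, B4=F, B5=S, B6=T, B7=T
union over the pool: B1=T, B1=F, B2=T, B2=F, B3=T, B3=F, B4=T, B4=F, B5=S, B5=E, B6=T, B6=F, B7=T, B7=F, B8=T
uncovered (1 of 16): B8=F

Answer: 1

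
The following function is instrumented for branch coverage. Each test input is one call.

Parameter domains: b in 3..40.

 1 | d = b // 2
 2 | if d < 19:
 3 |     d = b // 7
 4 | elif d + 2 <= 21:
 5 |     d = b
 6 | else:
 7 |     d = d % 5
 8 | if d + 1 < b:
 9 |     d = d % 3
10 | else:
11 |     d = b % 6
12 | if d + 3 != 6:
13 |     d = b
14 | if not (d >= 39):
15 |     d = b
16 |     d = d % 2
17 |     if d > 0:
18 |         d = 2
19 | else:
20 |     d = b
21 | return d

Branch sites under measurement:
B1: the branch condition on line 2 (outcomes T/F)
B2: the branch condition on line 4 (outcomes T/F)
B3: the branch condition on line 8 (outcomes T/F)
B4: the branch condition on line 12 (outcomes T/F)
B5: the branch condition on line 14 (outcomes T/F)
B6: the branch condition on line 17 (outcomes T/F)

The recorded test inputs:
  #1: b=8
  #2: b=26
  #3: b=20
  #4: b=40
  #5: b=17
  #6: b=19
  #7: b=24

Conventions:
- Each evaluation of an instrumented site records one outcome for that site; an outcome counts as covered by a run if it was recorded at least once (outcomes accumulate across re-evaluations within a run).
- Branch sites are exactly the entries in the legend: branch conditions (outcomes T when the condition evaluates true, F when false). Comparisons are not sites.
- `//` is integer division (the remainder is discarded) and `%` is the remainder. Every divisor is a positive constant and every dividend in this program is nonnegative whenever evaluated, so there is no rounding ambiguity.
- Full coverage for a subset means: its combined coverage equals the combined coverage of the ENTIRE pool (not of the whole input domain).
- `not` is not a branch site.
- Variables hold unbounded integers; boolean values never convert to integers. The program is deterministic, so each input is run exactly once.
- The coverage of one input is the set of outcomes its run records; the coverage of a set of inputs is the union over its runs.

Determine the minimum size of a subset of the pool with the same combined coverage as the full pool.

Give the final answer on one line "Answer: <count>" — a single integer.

test 1 (b=8) fires B1->T, B3->T, B4->T, B5->T, B6->F; hits B1=T, B3=T, B4=T, B5=T, B6=F
test 2 (b=26) fires B1->T, B3->T, B4->T, B5->T, B6->F; hits B1=T, B3=T, B4=T, B5=T, B6=F
test 3 (b=20) fires B1->T, B3->T, B4->T, B5->T, B6->F; hits B1=T, B3=T, B4=T, B5=T, B6=F
test 4 (b=40) fires B1->F, B2->F, B3->T, B4->T, B5->F; hits B1=F, B2=F, B3=T, B4=T, B5=F
test 5 (b=17) fires B1->T, B3->T, B4->T, B5->T, B6->T; hits B1=T, B3=T, B4=T, B5=T, B6=T
test 6 (b=19) fires B1->T, B3->T, B4->T, B5->T, B6->T; hits B1=T, B3=T, B4=T, B5=T, B6=T
test 7 (b=24) fires B1->T, B3->T, B4->T, B5->T, B6->F; hits B1=T, B3=T, B4=T, B5=T, B6=F
pool-wide coverage (9 outcomes): B1=T, B1=F, B2=F, B3=T, B4=T, B5=T, B5=F, B6=T, B6=F
checked all size-1 subsets: none covers 9 outcomes (max 5/9)
checked all size-2 subsets: none covers 9 outcomes (max 8/9)
size 3: inputs {1, 4, 5} cover all 9 outcomes, and no lexicographically smaller subset of this size does

Answer: 3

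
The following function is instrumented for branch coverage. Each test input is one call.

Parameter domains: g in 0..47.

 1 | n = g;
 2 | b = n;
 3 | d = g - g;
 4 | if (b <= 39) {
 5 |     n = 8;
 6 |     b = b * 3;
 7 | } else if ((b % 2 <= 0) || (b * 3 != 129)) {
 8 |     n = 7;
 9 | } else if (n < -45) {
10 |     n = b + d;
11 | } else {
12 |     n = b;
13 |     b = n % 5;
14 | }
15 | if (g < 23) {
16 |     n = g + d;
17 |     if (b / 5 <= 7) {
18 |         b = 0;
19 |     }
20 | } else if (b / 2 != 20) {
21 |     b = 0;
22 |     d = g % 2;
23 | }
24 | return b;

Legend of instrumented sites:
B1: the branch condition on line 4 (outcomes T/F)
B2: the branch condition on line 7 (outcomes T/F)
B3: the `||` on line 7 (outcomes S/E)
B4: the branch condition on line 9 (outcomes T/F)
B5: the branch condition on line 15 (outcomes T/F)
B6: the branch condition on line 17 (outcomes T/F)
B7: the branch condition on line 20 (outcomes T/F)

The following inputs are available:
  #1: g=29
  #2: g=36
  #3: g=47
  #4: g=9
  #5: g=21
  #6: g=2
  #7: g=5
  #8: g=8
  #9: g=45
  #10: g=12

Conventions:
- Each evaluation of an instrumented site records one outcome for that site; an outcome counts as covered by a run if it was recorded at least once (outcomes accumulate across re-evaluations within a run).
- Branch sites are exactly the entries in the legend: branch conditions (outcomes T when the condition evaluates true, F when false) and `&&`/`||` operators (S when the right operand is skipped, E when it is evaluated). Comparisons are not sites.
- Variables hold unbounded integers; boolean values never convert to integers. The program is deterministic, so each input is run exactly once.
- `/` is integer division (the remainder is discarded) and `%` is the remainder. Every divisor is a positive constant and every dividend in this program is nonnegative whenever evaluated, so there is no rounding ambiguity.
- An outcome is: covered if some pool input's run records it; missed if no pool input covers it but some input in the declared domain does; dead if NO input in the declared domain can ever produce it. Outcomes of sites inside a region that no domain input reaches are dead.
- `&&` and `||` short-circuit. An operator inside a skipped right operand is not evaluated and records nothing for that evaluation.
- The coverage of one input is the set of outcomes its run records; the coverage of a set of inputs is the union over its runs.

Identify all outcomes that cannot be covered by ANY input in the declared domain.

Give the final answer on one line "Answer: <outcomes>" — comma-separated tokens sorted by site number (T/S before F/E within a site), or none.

checking every outcome against all 48 domain inputs:
  B4=T: no domain input ever produces it -> dead
  reachable outcomes have witnesses, e.g. B1=T (e.g. g=0), B1=F (e.g. g=40), B2=T (e.g. g=40), B2=F (e.g. g=43)

Answer: B4=T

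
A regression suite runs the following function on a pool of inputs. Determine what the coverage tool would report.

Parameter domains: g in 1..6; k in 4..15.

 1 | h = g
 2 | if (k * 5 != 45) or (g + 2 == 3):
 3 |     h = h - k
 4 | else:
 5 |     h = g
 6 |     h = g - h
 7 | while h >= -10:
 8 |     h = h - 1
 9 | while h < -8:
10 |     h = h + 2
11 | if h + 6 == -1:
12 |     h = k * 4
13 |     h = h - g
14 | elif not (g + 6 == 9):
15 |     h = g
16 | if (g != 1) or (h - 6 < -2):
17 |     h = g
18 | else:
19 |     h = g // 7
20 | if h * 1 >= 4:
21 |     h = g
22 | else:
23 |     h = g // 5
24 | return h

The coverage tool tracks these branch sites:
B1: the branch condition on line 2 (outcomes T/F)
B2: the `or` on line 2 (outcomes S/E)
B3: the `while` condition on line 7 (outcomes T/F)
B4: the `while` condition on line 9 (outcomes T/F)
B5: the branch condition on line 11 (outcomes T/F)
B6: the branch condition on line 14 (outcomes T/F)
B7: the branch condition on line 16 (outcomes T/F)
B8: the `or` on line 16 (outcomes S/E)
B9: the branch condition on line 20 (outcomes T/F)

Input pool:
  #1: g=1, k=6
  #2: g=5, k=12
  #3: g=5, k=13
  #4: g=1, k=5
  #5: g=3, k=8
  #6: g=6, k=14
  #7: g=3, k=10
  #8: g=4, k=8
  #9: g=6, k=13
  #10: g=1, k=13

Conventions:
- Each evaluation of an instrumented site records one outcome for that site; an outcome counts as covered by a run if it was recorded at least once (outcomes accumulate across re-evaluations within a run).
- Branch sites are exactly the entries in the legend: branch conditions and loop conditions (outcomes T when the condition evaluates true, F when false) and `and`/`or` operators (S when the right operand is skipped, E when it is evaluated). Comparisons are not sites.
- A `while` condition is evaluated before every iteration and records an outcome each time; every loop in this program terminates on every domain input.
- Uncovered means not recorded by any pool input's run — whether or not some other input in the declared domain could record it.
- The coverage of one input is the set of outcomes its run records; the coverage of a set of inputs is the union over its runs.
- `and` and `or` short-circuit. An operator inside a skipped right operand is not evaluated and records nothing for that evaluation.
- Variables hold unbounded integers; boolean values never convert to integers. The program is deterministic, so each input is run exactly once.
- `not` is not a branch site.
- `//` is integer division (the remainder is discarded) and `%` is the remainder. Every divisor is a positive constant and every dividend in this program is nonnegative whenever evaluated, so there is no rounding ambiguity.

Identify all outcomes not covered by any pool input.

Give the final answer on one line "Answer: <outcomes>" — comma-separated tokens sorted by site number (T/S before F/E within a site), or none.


run #1 (g=1, k=6) records B1=T, B2=S, B3=T, B3=F, B4=T, B4=F, B5=T, B7=F, B8=E, B9=F
run #2 (g=5, k=12) records B1=T, B2=S, B3=T, B3=F, B4=T, B4=F, B5=T, B7=T, B8=S, B9=T
run #3 (g=5, k=13) records B1=T, B2=S, B3=T, B3=F, B4=T, B4=F, B5=T, B7=T, B8=S, B9=T
run #4 (g=1, k=5) records B1=T, B2=S, B3=T, B3=F, B4=T, B4=F, B5=T, B7=F, B8=E, B9=F
run #5 (g=3, k=8) records B1=T, B2=S, B3=T, B3=F, B4=T, B4=F, B5=T, B7=T, B8=S, B9=F
run #6 (g=6, k=14) records B1=T, B2=S, B3=T, B3=F, B4=T, B4=F, B5=T, B7=T, B8=S, B9=T
run #7 (g=3, k=10) records B1=T, B2=S, B3=T, B3=F, B4=T, B4=F, B5=T, B7=T, B8=S, B9=F
run #8 (g=4, k=8) records B1=T, B2=S, B3=T, B3=F, B4=T, B4=F, B5=T, B7=T, B8=S, B9=T
run #9 (g=6, k=13) records B1=T, B2=S, B3=T, B3=F, B4=T, B4=F, B5=T, B7=T, B8=S, B9=T
run #10 (g=1, k=13) records B1=T, B2=S, B3=F, B4=T, B4=F, B5=F, B6=T, B7=T, B8=E, B9=F
union over the pool: B1=T, B2=S, B3=T, B3=F, B4=T, B4=F, B5=T, B5=F, B6=T, B7=T, B7=F, B8=S, B8=E, B9=T, B9=F
uncovered (3 of 18): B1=F, B2=E, B6=F
Answer: B1=F, B2=E, B6=F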